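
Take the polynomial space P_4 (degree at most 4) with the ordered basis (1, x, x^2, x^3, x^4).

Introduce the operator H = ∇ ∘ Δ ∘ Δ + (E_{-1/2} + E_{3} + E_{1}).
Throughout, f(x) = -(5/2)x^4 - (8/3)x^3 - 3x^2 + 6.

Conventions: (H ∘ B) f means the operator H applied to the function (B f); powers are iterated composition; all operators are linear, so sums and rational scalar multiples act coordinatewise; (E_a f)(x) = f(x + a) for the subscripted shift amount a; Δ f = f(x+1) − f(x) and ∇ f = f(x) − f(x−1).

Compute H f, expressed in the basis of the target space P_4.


Δ f = -10x^3 - 23x^2 - 24x - 49/6
Δ Δ f = -30x^2 - 76x - 57
∇ Δ Δ f = -60x - 46
E_{-1/2} f = -(5/2)x^4 + (7/3)x^3 - (11/4)x^2 + (9/4)x + 521/96
E_{3} f = -(5/2)x^4 - (98/3)x^3 - 162x^2 - 360x - 591/2
E_{1} f = -(5/2)x^4 - (38/3)x^3 - 26x^2 - 24x - 13/6
(E_{-1/2} + E_{3} + E_{1}) f = -(15/2)x^4 - 43x^3 - (763/4)x^2 - (1527/4)x - 28055/96
(∇ ∘ Δ ∘ Δ + (E_{-1/2} + E_{3} + E_{1})) f = -(15/2)x^4 - 43x^3 - (763/4)x^2 - (1767/4)x - 32471/96

g(x) = -(15/2)x^4 - 43x^3 - (763/4)x^2 - (1767/4)x - 32471/96


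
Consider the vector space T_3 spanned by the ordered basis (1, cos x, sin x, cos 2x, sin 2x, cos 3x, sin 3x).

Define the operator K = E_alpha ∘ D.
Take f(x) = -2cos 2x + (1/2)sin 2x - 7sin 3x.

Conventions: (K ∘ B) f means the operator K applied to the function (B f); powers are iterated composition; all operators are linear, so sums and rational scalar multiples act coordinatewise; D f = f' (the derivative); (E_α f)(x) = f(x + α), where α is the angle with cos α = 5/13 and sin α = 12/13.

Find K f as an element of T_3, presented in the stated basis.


D f = cos 2x + 4sin 2x - 21cos 3x
E_alpha D f = (361/169)cos 2x - (596/169)sin 2x + (42735/2197)cos 3x - (17388/2197)sin 3x

the result is g(x) = (361/169)cos 2x - (596/169)sin 2x + (42735/2197)cos 3x - (17388/2197)sin 3x


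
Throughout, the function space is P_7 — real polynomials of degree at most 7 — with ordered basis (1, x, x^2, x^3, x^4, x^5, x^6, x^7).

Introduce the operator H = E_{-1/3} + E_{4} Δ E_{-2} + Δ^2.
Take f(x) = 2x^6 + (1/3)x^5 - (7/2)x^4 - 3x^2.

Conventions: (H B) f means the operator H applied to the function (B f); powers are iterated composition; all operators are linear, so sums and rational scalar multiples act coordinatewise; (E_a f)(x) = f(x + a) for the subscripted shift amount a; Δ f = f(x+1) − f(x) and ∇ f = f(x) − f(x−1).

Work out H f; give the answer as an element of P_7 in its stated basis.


the result is g(x) = 2x^6 + (25/3)x^5 + (3797/18)x^4 + (9116/9)x^3 + (186401/81)x^2 + (648848/243)x + 901378/729

E_{-1/3} f = 2x^6 - (11/3)x^5 - (13/18)x^4 + (32/9)x^3 - (412/81)x^2 + (605/243)x - 547/1458
E_{-2} f = 2x^6 - (71/3)x^5 + (679/6)x^4 - (836/3)x^3 + (1099/3)x^2 - (700/3)x + 148/3
Δ E_{-2} f = 12x^5 - (265/3)x^4 + 256x^3 - (1091/3)x^2 + 243x - 325/6
E_{4} Δ E_{-2} f = 12x^5 + (455/3)x^4 + (2288/3)x^3 + (5725/3)x^2 + (7105/3)x + 6947/6
Δ f = 12x^5 + (95/3)x^4 + (88/3)x^3 + (37/3)x^2 - (19/3)x - 25/6
Δ Δ f = 60x^4 + (740/3)x^3 + 398x^2 + (898/3)x + 79
(E_{-1/3} + E_{4} Δ E_{-2} + Δ^2) f = 2x^6 + (25/3)x^5 + (3797/18)x^4 + (9116/9)x^3 + (186401/81)x^2 + (648848/243)x + 901378/729


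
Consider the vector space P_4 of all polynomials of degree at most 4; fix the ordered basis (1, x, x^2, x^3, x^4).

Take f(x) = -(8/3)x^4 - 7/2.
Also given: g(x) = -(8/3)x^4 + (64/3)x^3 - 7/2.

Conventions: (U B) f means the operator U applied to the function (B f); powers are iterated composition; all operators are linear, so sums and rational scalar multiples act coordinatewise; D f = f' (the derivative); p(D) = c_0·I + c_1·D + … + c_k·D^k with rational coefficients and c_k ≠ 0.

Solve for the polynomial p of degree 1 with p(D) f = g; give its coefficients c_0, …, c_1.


c_0 = 1, c_1 = -2

D^0 f = -(8/3)x^4 - 7/2
D^1 f = -(32/3)x^3
matching coefficients of g against c_0 f + c_1 Df + … from the top degree down determines the c_i
solution: c_0 = 1, c_1 = -2


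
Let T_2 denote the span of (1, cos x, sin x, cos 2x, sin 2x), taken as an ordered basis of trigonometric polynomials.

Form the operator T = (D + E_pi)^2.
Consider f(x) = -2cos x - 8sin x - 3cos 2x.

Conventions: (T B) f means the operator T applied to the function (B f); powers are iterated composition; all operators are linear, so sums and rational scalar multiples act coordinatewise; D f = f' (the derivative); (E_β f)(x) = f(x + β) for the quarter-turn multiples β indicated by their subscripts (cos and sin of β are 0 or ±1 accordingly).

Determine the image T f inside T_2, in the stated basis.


g(x) = 16cos x - 4sin x + 9cos 2x + 12sin 2x

D f = -8cos x + 2sin x + 6sin 2x
E_pi f = 2cos x + 8sin x - 3cos 2x
(D + E_pi) f = -6cos x + 10sin x - 3cos 2x + 6sin 2x
D (D + E_pi) f = 10cos x + 6sin x + 12cos 2x + 6sin 2x
E_pi (D + E_pi) f = 6cos x - 10sin x - 3cos 2x + 6sin 2x
(D + E_pi) (D + E_pi) f = 16cos x - 4sin x + 9cos 2x + 12sin 2x


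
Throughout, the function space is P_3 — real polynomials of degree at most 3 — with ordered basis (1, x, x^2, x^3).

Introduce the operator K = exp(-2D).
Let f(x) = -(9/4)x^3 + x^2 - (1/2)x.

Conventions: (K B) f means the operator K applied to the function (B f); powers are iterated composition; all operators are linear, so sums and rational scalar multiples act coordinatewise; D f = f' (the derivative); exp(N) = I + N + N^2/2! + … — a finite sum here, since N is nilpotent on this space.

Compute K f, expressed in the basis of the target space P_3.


the image equals g(x) = -(9/4)x^3 + (29/2)x^2 - (63/2)x + 23

order-1 term: (27/2)x^2 - 4x + 1
order-2 term: -27x + 4
order-3 term: 18
the series for exp(-2D) f terminates at order 3
exp(-2D) f = -(9/4)x^3 + (29/2)x^2 - (63/2)x + 23


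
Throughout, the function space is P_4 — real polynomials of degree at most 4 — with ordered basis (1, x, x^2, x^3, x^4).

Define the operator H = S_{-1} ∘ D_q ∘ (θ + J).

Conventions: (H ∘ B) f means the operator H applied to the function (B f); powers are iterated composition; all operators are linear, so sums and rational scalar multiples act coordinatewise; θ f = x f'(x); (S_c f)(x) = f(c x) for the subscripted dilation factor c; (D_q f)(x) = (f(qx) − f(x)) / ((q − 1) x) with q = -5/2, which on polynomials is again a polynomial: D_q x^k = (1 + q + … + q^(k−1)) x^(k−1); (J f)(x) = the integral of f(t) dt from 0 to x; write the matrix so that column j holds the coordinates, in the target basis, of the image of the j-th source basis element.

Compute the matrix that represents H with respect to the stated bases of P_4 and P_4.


the matrix is [[1, 1, 0, 0, 0]; [0, 3/4, 3, 0, 0]; [0, 0, 19/12, 57/4, 0]; [0, 0, 0, 87/32, 87/2]; [0, 0, 0, 0, 451/80]] (rows listed top to bottom)

image of 1: 1
image of x: (3/4)x + 1
image of x^2: (19/12)x^2 + 3x
image of x^3: (87/32)x^3 + (57/4)x^2
image of x^4: (451/80)x^4 + (87/2)x^3
each image's coordinates form column j of the matrix


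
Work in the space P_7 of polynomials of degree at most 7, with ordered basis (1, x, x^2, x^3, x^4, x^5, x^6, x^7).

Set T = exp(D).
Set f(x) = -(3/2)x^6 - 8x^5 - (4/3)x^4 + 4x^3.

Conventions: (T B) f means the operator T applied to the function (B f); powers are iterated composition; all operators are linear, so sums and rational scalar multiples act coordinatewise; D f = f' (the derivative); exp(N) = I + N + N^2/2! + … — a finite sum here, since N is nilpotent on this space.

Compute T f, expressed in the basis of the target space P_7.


the image equals g(x) = -(3/2)x^6 - 17x^5 - (383/6)x^4 - (334/3)x^3 - (197/2)x^2 - (127/3)x - 41/6

order-1 term: -9x^5 - 40x^4 - (16/3)x^3 + 12x^2
order-2 term: -(45/2)x^4 - 80x^3 - 8x^2 + 12x
order-3 term: -30x^3 - 80x^2 - (16/3)x + 4
order-4 term: -(45/2)x^2 - 40x - 4/3
order-5 term: -9x - 8
order-6 term: -3/2
the series for exp(D) f terminates at order 6
exp(D) f = -(3/2)x^6 - 17x^5 - (383/6)x^4 - (334/3)x^3 - (197/2)x^2 - (127/3)x - 41/6


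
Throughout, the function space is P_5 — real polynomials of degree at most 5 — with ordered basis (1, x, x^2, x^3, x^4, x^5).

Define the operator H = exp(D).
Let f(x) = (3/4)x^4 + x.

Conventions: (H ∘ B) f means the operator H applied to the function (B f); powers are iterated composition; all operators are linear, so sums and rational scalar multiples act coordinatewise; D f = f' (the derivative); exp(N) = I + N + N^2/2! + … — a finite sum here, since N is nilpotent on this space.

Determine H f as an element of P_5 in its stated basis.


the result is g(x) = (3/4)x^4 + 3x^3 + (9/2)x^2 + 4x + 7/4

order-1 term: 3x^3 + 1
order-2 term: (9/2)x^2
order-3 term: 3x
order-4 term: 3/4
the series for exp(D) f terminates at order 4
exp(D) f = (3/4)x^4 + 3x^3 + (9/2)x^2 + 4x + 7/4


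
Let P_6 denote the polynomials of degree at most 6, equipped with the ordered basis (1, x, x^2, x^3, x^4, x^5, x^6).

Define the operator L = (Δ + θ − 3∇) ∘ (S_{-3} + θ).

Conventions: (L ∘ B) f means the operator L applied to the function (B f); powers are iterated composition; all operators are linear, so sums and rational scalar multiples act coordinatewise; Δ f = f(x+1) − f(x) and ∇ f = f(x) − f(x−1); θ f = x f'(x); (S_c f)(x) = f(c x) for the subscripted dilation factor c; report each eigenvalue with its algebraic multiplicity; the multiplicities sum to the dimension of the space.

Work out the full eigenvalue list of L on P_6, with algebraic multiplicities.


λ = -1190 (multiplicity 1), λ = -72 (multiplicity 1), λ = -2 (multiplicity 1), λ = 0 (multiplicity 1), λ = 22 (multiplicity 1), λ = 340 (multiplicity 1), λ = 4410 (multiplicity 1)

image of 1: 0
image of x: -2x + 4
image of x^2: 22x^2 - 44x + 44
image of x^3: -72x^3 + 144x^2 - 288x + 48
image of x^4: 340x^4 - 680x^3 + 2040x^2 - 680x + 340
image of x^5: -1190x^5 + 2380x^4 - 9520x^3 + 4760x^2 - 4760x + 476
image of x^6: 4410x^6 - 8820x^5 + 44100x^4 - 29400x^3 + 44100x^2 - 8820x + 2940
the matrix is upper triangular; its diagonal is (0, -2, 22, -72, 340, -1190, 4410)
for a triangular matrix the eigenvalues are the diagonal entries, with algebraic multiplicity their repetition count


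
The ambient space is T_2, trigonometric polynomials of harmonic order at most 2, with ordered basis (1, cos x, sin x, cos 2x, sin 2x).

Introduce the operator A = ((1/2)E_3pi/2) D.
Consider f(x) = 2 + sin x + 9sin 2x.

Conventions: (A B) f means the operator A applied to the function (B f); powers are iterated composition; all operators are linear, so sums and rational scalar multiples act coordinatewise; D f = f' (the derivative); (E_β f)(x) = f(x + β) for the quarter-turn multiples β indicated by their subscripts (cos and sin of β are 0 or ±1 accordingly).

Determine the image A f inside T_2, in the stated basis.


D f = cos x + 18cos 2x
E_3pi/2 D f = sin x - 18cos 2x
((1/2)E_3pi/2) D f = (1/2)sin x - 9cos 2x

g(x) = (1/2)sin x - 9cos 2x


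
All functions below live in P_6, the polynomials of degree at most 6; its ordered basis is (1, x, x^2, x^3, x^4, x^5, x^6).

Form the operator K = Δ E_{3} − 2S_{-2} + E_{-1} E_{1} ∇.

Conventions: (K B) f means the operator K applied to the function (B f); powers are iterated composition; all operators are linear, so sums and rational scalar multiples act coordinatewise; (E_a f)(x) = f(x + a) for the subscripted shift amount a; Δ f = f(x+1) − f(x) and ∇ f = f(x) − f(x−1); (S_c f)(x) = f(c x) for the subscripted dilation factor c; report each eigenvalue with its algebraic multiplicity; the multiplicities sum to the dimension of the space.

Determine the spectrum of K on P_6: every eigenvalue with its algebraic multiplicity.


λ = -128 (multiplicity 1), λ = -32 (multiplicity 1), λ = -8 (multiplicity 1), λ = -2 (multiplicity 1), λ = 4 (multiplicity 1), λ = 16 (multiplicity 1), λ = 64 (multiplicity 1)

image of 1: -2
image of x: 4x + 2
image of x^2: -8x^2 + 4x + 6
image of x^3: 16x^3 + 6x^2 + 18x + 38
image of x^4: -32x^4 + 8x^3 + 36x^2 + 152x + 174
image of x^5: 64x^5 + 10x^4 + 60x^3 + 380x^2 + 870x + 782
image of x^6: -128x^6 + 12x^5 + 90x^4 + 760x^3 + 2610x^2 + 4692x + 3366
the matrix is upper triangular; its diagonal is (-2, 4, -8, 16, -32, 64, -128)
for a triangular matrix the eigenvalues are the diagonal entries, with algebraic multiplicity their repetition count


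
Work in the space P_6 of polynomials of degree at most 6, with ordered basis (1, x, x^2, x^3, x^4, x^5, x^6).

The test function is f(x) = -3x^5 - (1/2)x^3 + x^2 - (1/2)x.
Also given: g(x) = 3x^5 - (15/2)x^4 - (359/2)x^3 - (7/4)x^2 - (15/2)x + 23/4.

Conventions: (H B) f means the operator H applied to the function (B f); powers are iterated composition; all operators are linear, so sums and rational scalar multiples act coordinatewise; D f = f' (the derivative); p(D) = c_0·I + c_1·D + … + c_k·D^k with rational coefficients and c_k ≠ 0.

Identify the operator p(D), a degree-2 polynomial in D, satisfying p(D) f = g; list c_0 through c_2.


p(D) = -I + (1/2)·D + 3·D^2, i.e. c_0 = -1, c_1 = 1/2, c_2 = 3

D^0 f = -3x^5 - (1/2)x^3 + x^2 - (1/2)x
D^1 f = -15x^4 - (3/2)x^2 + 2x - 1/2
D^2 f = -60x^3 - 3x + 2
matching coefficients of g against c_0 f + c_1 Df + … from the top degree down determines the c_i
solution: c_0 = -1, c_1 = 1/2, c_2 = 3


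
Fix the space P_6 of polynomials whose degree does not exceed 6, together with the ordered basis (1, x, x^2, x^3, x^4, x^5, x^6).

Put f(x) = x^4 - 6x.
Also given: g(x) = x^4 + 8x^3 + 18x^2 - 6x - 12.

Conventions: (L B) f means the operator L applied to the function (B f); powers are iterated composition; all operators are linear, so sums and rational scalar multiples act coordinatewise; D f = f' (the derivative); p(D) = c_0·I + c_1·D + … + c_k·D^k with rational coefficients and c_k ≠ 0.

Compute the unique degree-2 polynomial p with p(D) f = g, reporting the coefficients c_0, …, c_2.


D^0 f = x^4 - 6x
D^1 f = 4x^3 - 6
D^2 f = 12x^2
matching coefficients of g against c_0 f + c_1 Df + … from the top degree down determines the c_i
solution: c_0 = 1, c_1 = 2, c_2 = 3/2

p(D) = I + 2·D + (3/2)·D^2, i.e. c_0 = 1, c_1 = 2, c_2 = 3/2


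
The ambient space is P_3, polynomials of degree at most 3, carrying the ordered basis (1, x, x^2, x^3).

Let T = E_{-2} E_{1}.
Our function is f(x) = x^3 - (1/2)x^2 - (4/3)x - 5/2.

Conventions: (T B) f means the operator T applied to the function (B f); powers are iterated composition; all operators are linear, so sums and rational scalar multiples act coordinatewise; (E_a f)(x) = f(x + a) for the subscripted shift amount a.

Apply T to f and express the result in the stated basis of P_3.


E_{1} f = x^3 + (5/2)x^2 + (2/3)x - 10/3
E_{-2} E_{1} f = x^3 - (7/2)x^2 + (8/3)x - 8/3

the image equals g(x) = x^3 - (7/2)x^2 + (8/3)x - 8/3


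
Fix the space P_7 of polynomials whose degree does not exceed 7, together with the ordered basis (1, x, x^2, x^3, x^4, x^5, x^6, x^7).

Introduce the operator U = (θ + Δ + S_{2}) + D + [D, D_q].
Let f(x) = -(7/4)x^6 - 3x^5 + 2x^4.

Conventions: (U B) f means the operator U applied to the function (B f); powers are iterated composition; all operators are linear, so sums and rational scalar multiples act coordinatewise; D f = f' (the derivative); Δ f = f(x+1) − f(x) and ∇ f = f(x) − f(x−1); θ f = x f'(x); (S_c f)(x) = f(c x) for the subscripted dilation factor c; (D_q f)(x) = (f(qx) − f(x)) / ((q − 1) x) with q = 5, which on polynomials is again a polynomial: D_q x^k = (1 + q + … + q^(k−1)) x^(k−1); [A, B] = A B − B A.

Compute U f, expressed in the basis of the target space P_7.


g(x) = -(245/2)x^6 - 132x^5 - (103973/4)x^4 - 7081x^3 + (2575/4)x^2 - (35/2)x - 11/4

θ f = -(21/2)x^6 - 15x^5 + 8x^4
Δ f = -(21/2)x^5 - (165/4)x^4 - 57x^3 - (177/4)x^2 - (35/2)x - 11/4
S_{2} f = -112x^6 - 96x^5 + 32x^4
(θ + Δ + S_{2}) f = -(245/2)x^6 - (243/2)x^5 - (5/4)x^4 - 57x^3 - (177/4)x^2 - (35/2)x - 11/4
D f = -(21/2)x^5 - 15x^4 + 8x^3
D_q f = -(13671/2)x^5 - 2343x^4 + 312x^3
D D_q f = -(68355/2)x^4 - 9372x^3 + 936x^2
D f = -(21/2)x^5 - 15x^4 + 8x^3
D_q D f = -(16401/2)x^4 - 2340x^3 + 248x^2
[D, D_q] f = -25977x^4 - 7032x^3 + 688x^2
((θ + Δ + S_{2}) + D + [D, D_q]) f = -(245/2)x^6 - 132x^5 - (103973/4)x^4 - 7081x^3 + (2575/4)x^2 - (35/2)x - 11/4


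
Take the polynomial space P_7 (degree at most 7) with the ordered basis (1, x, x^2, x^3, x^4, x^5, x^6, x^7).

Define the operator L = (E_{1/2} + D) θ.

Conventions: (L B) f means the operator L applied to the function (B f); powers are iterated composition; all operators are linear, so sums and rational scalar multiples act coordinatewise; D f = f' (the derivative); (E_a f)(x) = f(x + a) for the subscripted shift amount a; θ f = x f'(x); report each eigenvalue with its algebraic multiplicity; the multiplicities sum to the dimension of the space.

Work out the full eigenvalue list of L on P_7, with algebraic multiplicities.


image of 1: 0
image of x: x + 3/2
image of x^2: 2x^2 + 6x + 1/2
image of x^3: 3x^3 + (27/2)x^2 + (9/4)x + 3/8
image of x^4: 4x^4 + 24x^3 + 6x^2 + 2x + 1/4
image of x^5: 5x^5 + (75/2)x^4 + (25/2)x^3 + (25/4)x^2 + (25/16)x + 5/32
image of x^6: 6x^6 + 54x^5 + (45/2)x^4 + 15x^3 + (45/8)x^2 + (9/8)x + 3/32
image of x^7: 7x^7 + (147/2)x^6 + (147/4)x^5 + (245/8)x^4 + (245/16)x^3 + (147/32)x^2 + (49/64)x + 7/128
the matrix is upper triangular; its diagonal is (0, 1, 2, 3, 4, 5, 6, 7)
for a triangular matrix the eigenvalues are the diagonal entries, with algebraic multiplicity their repetition count

λ = 0 (multiplicity 1), λ = 1 (multiplicity 1), λ = 2 (multiplicity 1), λ = 3 (multiplicity 1), λ = 4 (multiplicity 1), λ = 5 (multiplicity 1), λ = 6 (multiplicity 1), λ = 7 (multiplicity 1)


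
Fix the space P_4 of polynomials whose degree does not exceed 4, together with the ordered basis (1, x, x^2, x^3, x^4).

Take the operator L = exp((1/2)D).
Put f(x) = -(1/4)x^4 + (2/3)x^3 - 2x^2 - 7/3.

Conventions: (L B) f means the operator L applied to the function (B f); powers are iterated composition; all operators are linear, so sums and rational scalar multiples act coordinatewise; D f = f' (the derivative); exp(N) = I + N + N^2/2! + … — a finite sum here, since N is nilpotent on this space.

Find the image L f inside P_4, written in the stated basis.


order-1 term: -(1/2)x^3 + x^2 - 2x
order-2 term: -(3/8)x^2 + (1/2)x - 1/2
order-3 term: -(1/8)x + 1/12
order-4 term: -1/64
the series for exp((1/2)D) f terminates at order 4
exp((1/2)D) f = -(1/4)x^4 + (1/6)x^3 - (11/8)x^2 - (13/8)x - 177/64

the image equals g(x) = -(1/4)x^4 + (1/6)x^3 - (11/8)x^2 - (13/8)x - 177/64


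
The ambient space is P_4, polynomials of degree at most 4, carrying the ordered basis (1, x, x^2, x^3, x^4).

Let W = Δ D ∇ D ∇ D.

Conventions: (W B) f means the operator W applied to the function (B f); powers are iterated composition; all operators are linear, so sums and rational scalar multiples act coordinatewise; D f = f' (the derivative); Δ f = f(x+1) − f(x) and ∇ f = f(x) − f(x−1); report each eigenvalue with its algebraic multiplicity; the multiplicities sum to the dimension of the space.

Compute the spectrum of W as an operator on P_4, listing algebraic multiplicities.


λ = 0 (multiplicity 5)

image of 1: 0
image of x: 0
image of x^2: 0
image of x^3: 0
image of x^4: 0
the matrix is upper triangular; its diagonal is (0, 0, 0, 0, 0)
for a triangular matrix the eigenvalues are the diagonal entries, with algebraic multiplicity their repetition count


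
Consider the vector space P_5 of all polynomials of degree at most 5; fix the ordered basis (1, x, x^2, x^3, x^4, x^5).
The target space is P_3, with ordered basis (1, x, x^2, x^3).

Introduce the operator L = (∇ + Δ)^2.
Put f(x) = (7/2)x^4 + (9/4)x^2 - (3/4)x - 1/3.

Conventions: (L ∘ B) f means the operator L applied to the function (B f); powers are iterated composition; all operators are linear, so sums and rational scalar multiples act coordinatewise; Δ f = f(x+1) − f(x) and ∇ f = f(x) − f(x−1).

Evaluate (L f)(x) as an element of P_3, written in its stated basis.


the image equals g(x) = 168x^2 + 130

∇ f = 14x^3 - 21x^2 + (37/2)x - 13/2
Δ f = 14x^3 + 21x^2 + (37/2)x + 5
(∇ + Δ) f = 28x^3 + 37x - 3/2
∇ (∇ + Δ) f = 84x^2 - 84x + 65
Δ (∇ + Δ) f = 84x^2 + 84x + 65
(∇ + Δ) (∇ + Δ) f = 168x^2 + 130


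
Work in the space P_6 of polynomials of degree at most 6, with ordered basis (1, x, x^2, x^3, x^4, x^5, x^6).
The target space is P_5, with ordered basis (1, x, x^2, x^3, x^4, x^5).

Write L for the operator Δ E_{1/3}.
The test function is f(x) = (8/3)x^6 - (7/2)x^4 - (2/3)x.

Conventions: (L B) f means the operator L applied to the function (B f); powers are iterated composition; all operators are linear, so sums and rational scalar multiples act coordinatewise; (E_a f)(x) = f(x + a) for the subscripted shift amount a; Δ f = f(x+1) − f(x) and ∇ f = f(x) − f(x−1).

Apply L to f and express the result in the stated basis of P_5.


E_{1/3} f = (8/3)x^6 + (16/3)x^5 + (17/18)x^4 - (218/81)x^3 - (149/81)x^2 - (272/243)x - 1145/4374
Δ E_{1/3} f = 16x^5 + (200/3)x^4 + (994/9)x^3 + (2455/27)x^2 + (2810/81)x + 1601/486

the result is g(x) = 16x^5 + (200/3)x^4 + (994/9)x^3 + (2455/27)x^2 + (2810/81)x + 1601/486


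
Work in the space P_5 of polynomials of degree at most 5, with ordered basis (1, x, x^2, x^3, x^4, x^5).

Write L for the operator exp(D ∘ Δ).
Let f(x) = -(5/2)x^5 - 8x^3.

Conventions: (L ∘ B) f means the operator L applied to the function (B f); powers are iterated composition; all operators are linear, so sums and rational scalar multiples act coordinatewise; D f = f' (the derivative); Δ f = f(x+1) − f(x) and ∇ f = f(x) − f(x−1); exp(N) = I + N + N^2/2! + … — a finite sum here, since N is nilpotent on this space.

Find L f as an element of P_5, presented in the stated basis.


order-1 term: -50x^3 - 75x^2 - 98x - 73/2
order-2 term: -150x - 150
the series for exp(D ∘ Δ) f terminates at order 2
exp(D ∘ Δ) f = -(5/2)x^5 - 58x^3 - 75x^2 - 248x - 373/2

g(x) = -(5/2)x^5 - 58x^3 - 75x^2 - 248x - 373/2


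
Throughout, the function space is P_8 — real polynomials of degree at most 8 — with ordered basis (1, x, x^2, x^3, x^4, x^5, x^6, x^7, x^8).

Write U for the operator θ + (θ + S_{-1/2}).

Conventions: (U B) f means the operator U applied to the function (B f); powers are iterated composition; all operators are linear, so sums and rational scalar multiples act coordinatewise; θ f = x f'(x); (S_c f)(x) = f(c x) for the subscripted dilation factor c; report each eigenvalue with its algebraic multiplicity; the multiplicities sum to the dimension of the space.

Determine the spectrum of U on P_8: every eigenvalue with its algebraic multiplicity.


λ = 1 (multiplicity 1), λ = 3/2 (multiplicity 1), λ = 17/4 (multiplicity 1), λ = 47/8 (multiplicity 1), λ = 129/16 (multiplicity 1), λ = 319/32 (multiplicity 1), λ = 769/64 (multiplicity 1), λ = 1791/128 (multiplicity 1), λ = 4097/256 (multiplicity 1)

image of 1: 1
image of x: (3/2)x
image of x^2: (17/4)x^2
image of x^3: (47/8)x^3
image of x^4: (129/16)x^4
image of x^5: (319/32)x^5
image of x^6: (769/64)x^6
image of x^7: (1791/128)x^7
image of x^8: (4097/256)x^8
the matrix is upper triangular; its diagonal is (1, 3/2, 17/4, 47/8, 129/16, 319/32, 769/64, 1791/128, 4097/256)
for a triangular matrix the eigenvalues are the diagonal entries, with algebraic multiplicity their repetition count


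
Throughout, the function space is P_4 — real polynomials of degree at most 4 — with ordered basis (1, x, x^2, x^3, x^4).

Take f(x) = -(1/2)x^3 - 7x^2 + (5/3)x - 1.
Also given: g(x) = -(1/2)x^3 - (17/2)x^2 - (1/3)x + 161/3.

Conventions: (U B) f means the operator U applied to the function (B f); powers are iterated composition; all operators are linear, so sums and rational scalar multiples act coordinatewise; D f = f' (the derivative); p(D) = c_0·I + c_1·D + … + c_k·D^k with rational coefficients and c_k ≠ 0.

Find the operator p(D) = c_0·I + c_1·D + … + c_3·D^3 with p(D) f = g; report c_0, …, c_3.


D^0 f = -(1/2)x^3 - 7x^2 + (5/3)x - 1
D^1 f = -(3/2)x^2 - 14x + 5/3
D^2 f = -3x - 14
D^3 f = -3
matching coefficients of g against c_0 f + c_1 Df + … from the top degree down determines the c_i
solution: c_0 = 1, c_1 = 1, c_2 = -4, c_3 = 1

p(D) = I + D − 4·D^2 + D^3, i.e. c_0 = 1, c_1 = 1, c_2 = -4, c_3 = 1


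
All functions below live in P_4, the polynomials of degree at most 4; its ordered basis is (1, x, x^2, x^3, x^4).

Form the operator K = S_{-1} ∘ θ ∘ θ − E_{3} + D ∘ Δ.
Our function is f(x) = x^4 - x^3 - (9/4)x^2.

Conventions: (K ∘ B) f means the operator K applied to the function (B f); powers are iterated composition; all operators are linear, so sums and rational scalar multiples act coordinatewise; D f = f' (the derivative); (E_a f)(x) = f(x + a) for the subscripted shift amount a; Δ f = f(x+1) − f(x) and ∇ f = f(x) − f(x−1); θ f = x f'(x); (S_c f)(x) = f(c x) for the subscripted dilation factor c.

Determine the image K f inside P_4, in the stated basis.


θ f = 4x^4 - 3x^3 - (9/2)x^2
θ θ f = 16x^4 - 9x^3 - 9x^2
S_{-1} θ θ f = 16x^4 + 9x^3 - 9x^2
E_{3} f = x^4 + 11x^3 + (171/4)x^2 + (135/2)x + 135/4
(-E_{3}) f = -x^4 - 11x^3 - (171/4)x^2 - (135/2)x - 135/4
Δ f = 4x^3 + 3x^2 - (7/2)x - 9/4
D Δ f = 12x^2 + 6x - 7/2
(S_{-1} ∘ θ ∘ θ − E_{3} + D ∘ Δ) f = 15x^4 - 2x^3 - (159/4)x^2 - (123/2)x - 149/4

the result is g(x) = 15x^4 - 2x^3 - (159/4)x^2 - (123/2)x - 149/4


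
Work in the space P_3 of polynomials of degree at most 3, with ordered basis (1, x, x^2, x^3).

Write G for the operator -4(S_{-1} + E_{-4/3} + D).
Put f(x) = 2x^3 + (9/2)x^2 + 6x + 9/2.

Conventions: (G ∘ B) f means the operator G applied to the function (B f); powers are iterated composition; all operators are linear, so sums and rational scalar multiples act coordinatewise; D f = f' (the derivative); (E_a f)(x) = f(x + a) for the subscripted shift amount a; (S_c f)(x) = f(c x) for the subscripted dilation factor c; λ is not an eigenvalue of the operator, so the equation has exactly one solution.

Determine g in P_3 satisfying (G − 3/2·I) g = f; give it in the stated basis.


g(x) = -(4/3)x^3 - (59/57)x^2 + (748/57)x + 23749/29241

write g with unknown coordinates in the stated basis and equate coefficients in (G − 3/2·I) g = f
solving from the highest basis element down gives g = -(4/3)x^3 - (59/57)x^2 + (748/57)x + 23749/29241
check: G g = (56/19)x^2 + (488/19)x + 55736/9747
so G g − 3/2·g = 2x^3 + (9/2)x^2 + 6x + 9/2 = f ✓


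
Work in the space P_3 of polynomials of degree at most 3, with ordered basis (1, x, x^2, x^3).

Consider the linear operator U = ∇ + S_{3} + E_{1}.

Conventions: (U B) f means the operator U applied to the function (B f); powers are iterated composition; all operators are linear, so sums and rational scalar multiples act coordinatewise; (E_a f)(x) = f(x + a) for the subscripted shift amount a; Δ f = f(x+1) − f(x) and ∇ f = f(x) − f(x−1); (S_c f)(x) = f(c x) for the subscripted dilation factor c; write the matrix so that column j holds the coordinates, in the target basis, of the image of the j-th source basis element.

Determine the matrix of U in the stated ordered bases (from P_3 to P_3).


the matrix is [[2, 2, 0, 2]; [0, 4, 4, 0]; [0, 0, 10, 6]; [0, 0, 0, 28]] (rows listed top to bottom)

image of 1: 2
image of x: 4x + 2
image of x^2: 10x^2 + 4x
image of x^3: 28x^3 + 6x^2 + 2
each image's coordinates form column j of the matrix


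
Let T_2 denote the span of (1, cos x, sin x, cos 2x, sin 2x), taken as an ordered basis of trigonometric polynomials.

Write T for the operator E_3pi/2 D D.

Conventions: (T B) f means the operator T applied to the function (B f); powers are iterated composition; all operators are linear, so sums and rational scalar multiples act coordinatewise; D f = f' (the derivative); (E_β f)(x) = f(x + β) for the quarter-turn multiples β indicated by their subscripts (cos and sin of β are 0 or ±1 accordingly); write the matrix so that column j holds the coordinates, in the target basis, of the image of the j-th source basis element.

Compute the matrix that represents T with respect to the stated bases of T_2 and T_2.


image of 1: 0
image of cos x: -sin x
image of sin x: cos x
image of cos 2x: 4cos 2x
image of sin 2x: 4sin 2x
each image's coordinates form column j of the matrix

the matrix is [[0, 0, 0, 0, 0]; [0, 0, 1, 0, 0]; [0, -1, 0, 0, 0]; [0, 0, 0, 4, 0]; [0, 0, 0, 0, 4]] (rows listed top to bottom)


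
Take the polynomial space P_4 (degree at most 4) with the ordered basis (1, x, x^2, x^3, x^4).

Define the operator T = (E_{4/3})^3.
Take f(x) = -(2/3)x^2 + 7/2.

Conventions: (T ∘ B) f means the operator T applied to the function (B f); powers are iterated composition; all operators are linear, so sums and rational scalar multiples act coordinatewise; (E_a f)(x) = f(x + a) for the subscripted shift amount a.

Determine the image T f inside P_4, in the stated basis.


E_{4/3} f = -(2/3)x^2 - (16/9)x + 125/54
E_{4/3} E_{4/3} f = -(2/3)x^2 - (32/9)x - 67/54
E_{4/3} E_{4/3} E_{4/3} f = -(2/3)x^2 - (16/3)x - 43/6

the result is g(x) = -(2/3)x^2 - (16/3)x - 43/6


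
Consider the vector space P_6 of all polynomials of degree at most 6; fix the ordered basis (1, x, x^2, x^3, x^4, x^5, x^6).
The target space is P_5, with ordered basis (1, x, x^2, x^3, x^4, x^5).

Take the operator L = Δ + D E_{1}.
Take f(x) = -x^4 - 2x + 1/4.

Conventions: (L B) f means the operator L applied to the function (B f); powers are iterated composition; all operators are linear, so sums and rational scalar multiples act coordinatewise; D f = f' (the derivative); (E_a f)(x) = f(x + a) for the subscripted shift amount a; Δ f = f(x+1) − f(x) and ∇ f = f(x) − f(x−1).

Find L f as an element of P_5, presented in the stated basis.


Δ f = -4x^3 - 6x^2 - 4x - 3
E_{1} f = -x^4 - 4x^3 - 6x^2 - 6x - 11/4
D E_{1} f = -4x^3 - 12x^2 - 12x - 6
(Δ + D E_{1}) f = -8x^3 - 18x^2 - 16x - 9

the result is g(x) = -8x^3 - 18x^2 - 16x - 9


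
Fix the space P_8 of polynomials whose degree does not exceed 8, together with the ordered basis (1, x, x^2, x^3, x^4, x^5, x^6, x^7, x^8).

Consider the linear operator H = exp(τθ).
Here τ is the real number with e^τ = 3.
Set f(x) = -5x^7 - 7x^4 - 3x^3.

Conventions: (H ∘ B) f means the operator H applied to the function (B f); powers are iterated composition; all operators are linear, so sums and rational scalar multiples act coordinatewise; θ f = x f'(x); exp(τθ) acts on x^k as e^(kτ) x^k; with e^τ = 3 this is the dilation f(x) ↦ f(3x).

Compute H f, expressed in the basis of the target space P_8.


the image equals g(x) = -10935x^7 - 567x^4 - 81x^3

exp(τθ) x^k = e^(kτ) x^k; with e^τ = 3 this sends x^k to 3^k x^k
x^3 ↦ 27 x^3
x^4 ↦ 81 x^4
x^7 ↦ 2187 x^7
applying this coordinatewise to f: exp(τθ) f = -10935x^7 - 567x^4 - 81x^3


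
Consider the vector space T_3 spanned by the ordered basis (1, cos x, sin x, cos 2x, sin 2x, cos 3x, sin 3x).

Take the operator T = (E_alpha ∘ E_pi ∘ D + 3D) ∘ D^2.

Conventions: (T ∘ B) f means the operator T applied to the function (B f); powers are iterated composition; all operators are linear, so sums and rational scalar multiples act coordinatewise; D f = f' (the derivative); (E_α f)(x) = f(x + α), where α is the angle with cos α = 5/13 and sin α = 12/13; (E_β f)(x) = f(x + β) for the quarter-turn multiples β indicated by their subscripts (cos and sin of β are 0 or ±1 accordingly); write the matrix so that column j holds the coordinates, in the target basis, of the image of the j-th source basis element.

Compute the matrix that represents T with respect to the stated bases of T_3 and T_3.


the matrix is [[0, 0, 0, 0, 0, 0, 0]; [0, -12/13, -34/13, 0, 0, 0, 0]; [0, 34/13, -12/13, 0, 0, 0, 0]; [0, 0, 0, 960/169, -3104/169, 0, 0]; [0, 0, 0, 3104/169, 960/169, 0, 0]; [0, 0, 0, 0, 0, 22356/2197, -232902/2197]; [0, 0, 0, 0, 0, 232902/2197, 22356/2197]] (rows listed top to bottom)

image of 1: 0
image of cos x: -(12/13)cos x + (34/13)sin x
image of sin x: -(34/13)cos x - (12/13)sin x
image of cos 2x: (960/169)cos 2x + (3104/169)sin 2x
image of sin 2x: -(3104/169)cos 2x + (960/169)sin 2x
image of cos 3x: (22356/2197)cos 3x + (232902/2197)sin 3x
image of sin 3x: -(232902/2197)cos 3x + (22356/2197)sin 3x
each image's coordinates form column j of the matrix


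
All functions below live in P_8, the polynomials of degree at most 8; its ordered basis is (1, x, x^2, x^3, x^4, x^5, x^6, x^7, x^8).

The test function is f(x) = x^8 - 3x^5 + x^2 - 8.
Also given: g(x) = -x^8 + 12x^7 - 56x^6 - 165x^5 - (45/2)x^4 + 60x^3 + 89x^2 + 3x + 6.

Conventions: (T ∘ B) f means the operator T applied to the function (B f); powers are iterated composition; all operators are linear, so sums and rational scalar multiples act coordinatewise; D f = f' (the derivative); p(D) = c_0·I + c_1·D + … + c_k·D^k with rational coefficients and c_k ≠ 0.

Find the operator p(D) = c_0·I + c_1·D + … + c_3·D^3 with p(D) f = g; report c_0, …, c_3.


p(D) = -I + (3/2)·D − D^2 − (1/2)·D^3, i.e. c_0 = -1, c_1 = 3/2, c_2 = -1, c_3 = -1/2

D^0 f = x^8 - 3x^5 + x^2 - 8
D^1 f = 8x^7 - 15x^4 + 2x
D^2 f = 56x^6 - 60x^3 + 2
D^3 f = 336x^5 - 180x^2
matching coefficients of g against c_0 f + c_1 Df + … from the top degree down determines the c_i
solution: c_0 = -1, c_1 = 3/2, c_2 = -1, c_3 = -1/2


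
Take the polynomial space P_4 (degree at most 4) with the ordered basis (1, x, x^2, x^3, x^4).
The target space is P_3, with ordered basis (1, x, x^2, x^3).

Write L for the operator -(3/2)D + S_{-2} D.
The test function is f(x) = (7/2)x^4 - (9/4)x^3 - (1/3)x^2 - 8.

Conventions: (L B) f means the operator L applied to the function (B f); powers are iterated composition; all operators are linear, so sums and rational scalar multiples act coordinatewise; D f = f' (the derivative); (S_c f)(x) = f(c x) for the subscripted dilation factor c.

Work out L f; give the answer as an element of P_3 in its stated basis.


the result is g(x) = -133x^3 - (135/8)x^2 + (7/3)x

D f = 14x^3 - (27/4)x^2 - (2/3)x
(-(3/2)D) f = -21x^3 + (81/8)x^2 + x
D f = 14x^3 - (27/4)x^2 - (2/3)x
S_{-2} D f = -112x^3 - 27x^2 + (4/3)x
(-(3/2)D + S_{-2} D) f = -133x^3 - (135/8)x^2 + (7/3)x


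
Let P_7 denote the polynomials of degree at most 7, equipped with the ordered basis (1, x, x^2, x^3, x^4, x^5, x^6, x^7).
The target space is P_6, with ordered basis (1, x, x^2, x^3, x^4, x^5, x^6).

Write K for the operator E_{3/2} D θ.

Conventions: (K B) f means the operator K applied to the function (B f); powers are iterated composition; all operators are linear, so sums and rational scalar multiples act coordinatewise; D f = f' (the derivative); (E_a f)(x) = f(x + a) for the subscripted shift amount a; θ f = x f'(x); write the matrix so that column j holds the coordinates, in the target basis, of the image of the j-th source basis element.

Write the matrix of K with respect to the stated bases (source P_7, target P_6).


the matrix is [[0, 1, 6, 81/4, 54, 2025/16, 2187/8, 35721/64]; [0, 0, 4, 27, 108, 675/2, 3645/4, 35721/16]; [0, 0, 0, 9, 72, 675/2, 1215, 59535/16]; [0, 0, 0, 0, 16, 150, 810, 6615/2]; [0, 0, 0, 0, 0, 25, 270, 6615/4]; [0, 0, 0, 0, 0, 0, 36, 441]; [0, 0, 0, 0, 0, 0, 0, 49]] (rows listed top to bottom)

image of 1: 0
image of x: 1
image of x^2: 4x + 6
image of x^3: 9x^2 + 27x + 81/4
image of x^4: 16x^3 + 72x^2 + 108x + 54
image of x^5: 25x^4 + 150x^3 + (675/2)x^2 + (675/2)x + 2025/16
image of x^6: 36x^5 + 270x^4 + 810x^3 + 1215x^2 + (3645/4)x + 2187/8
image of x^7: 49x^6 + 441x^5 + (6615/4)x^4 + (6615/2)x^3 + (59535/16)x^2 + (35721/16)x + 35721/64
each image's coordinates form column j of the matrix


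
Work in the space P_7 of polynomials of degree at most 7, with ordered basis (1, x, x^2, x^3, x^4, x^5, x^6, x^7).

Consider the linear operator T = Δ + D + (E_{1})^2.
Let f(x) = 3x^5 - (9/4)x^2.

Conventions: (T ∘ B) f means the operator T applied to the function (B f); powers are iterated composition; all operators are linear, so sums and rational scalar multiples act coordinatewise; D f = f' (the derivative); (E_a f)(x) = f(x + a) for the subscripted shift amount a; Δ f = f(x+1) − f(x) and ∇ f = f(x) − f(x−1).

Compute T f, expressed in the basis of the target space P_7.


Δ f = 15x^4 + 30x^3 + 30x^2 + (21/2)x + 3/4
D f = 15x^4 - (9/2)x
E_{1} f = 3x^5 + 15x^4 + 30x^3 + (111/4)x^2 + (21/2)x + 3/4
E_{1} E_{1} f = 3x^5 + 30x^4 + 120x^3 + (951/4)x^2 + 231x + 87
(Δ + D + (E_{1})^2) f = 3x^5 + 60x^4 + 150x^3 + (1071/4)x^2 + 237x + 351/4

the result is g(x) = 3x^5 + 60x^4 + 150x^3 + (1071/4)x^2 + 237x + 351/4


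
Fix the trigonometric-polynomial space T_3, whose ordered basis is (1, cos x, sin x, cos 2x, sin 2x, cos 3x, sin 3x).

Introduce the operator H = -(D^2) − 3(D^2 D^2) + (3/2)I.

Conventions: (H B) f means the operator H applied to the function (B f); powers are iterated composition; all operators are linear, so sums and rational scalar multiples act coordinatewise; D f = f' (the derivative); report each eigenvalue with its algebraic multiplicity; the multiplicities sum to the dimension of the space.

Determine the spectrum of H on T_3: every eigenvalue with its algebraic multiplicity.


λ = -465/2 (multiplicity 2), λ = -85/2 (multiplicity 2), λ = -1/2 (multiplicity 2), λ = 3/2 (multiplicity 1)

image of 1: 3/2
image of cos x: -(1/2)cos x
image of sin x: -(1/2)sin x
image of cos 2x: -(85/2)cos 2x
image of sin 2x: -(85/2)sin 2x
image of cos 3x: -(465/2)cos 3x
image of sin 3x: -(465/2)sin 3x
the matrix is diagonal; its diagonal is (3/2, -1/2, -1/2, -85/2, -85/2, -465/2, -465/2)
for a triangular matrix the eigenvalues are the diagonal entries, with algebraic multiplicity their repetition count


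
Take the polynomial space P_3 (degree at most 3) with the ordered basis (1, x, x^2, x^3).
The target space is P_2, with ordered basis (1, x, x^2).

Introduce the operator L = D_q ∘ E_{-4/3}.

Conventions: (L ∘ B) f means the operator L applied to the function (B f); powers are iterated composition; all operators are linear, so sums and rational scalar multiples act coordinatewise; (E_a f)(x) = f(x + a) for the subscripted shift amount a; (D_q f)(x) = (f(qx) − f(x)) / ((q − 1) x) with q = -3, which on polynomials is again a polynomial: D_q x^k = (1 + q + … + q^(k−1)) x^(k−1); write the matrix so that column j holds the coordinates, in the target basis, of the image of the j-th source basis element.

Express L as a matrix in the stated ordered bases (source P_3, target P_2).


the matrix is [[0, 1, -8/3, 16/3]; [0, 0, -2, 8]; [0, 0, 0, 7]] (rows listed top to bottom)

image of 1: 0
image of x: 1
image of x^2: -2x - 8/3
image of x^3: 7x^2 + 8x + 16/3
each image's coordinates form column j of the matrix


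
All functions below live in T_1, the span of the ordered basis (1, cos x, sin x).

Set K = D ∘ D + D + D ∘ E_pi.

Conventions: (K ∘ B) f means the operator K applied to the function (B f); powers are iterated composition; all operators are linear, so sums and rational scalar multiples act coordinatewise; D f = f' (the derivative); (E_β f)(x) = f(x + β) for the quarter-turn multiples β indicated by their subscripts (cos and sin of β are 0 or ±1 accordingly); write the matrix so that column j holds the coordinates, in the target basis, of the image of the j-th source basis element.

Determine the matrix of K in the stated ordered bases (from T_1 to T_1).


image of 1: 0
image of cos x: -cos x
image of sin x: -sin x
each image's coordinates form column j of the matrix

the matrix is [[0, 0, 0]; [0, -1, 0]; [0, 0, -1]] (rows listed top to bottom)


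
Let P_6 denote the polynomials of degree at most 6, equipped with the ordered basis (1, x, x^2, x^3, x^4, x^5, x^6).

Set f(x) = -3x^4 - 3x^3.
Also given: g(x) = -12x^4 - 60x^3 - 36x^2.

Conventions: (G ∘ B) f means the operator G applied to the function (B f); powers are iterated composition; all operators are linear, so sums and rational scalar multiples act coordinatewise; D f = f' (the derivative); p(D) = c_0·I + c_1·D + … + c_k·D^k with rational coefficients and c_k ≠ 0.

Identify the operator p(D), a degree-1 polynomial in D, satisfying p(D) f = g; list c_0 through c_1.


D^0 f = -3x^4 - 3x^3
D^1 f = -12x^3 - 9x^2
matching coefficients of g against c_0 f + c_1 Df + … from the top degree down determines the c_i
solution: c_0 = 4, c_1 = 4

p(D) = 4·I + 4·D, i.e. c_0 = 4, c_1 = 4
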